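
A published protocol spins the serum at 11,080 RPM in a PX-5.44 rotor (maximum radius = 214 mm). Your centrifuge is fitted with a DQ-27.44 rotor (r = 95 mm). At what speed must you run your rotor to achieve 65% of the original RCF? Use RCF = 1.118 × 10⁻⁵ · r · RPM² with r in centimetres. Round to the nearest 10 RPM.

13410 RPM

Original rotor: r = 214 mm = 21.4 cm
RCF = 1.118 × 10⁻⁵ × r × N²
RCF_original = 1.118 × 10⁻⁵ × 21.4 × (11080)² = 1.118 × 10⁻⁵ × 21.4 × 122,766,400 ≈ 29,372.1 × g
Target RCF = 0.65 × 29,372.1 ≈ 19,091.9 × g
Your rotor: r = 95 mm = 9.5 cm
19,091.9 = 1.118 × 10⁻⁵ × 9.5 × N²
N² = 19,091.9 / (10.621 × 10⁻⁵) = 179,756,143
N ≈ √179,756,143 ≈ 13,407.3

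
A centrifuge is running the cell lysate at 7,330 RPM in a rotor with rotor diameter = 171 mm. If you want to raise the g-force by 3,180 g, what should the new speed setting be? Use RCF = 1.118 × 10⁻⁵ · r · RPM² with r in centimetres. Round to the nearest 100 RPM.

N₂ ≈ 9300 RPM

r = 171 mm / 2 = 85.5 mm = 8.55 cm
Current RCF = 1.118 × 10⁻⁵ × 8.55 × (7330)² = 1.118 × 10⁻⁵ × 8.55 × 53,728,900 ≈ 5,135.9 × g
Target RCF = 5,135.9 + 3,180 = 8,315.9 × g
N² = 8,315.9 / (9.5589 × 10⁻⁵) = 86,996,412
N ≈ √86,996,412 ≈ 9,327.2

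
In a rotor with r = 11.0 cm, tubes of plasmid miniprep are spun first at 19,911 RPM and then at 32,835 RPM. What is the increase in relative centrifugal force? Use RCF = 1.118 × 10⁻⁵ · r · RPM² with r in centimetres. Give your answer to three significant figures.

≈ 83800 x g

RCF₁ = 1.118 × 10⁻⁵ × 11 × (19911)² = 1.118 × 10⁻⁵ × 11 × 396,447,921 ≈ 48,755.2 × g
RCF₂ = 1.118 × 10⁻⁵ × 11 × (32835)² = 1.118 × 10⁻⁵ × 11 × 1,078,137,225 ≈ 132,589.3 × g
Increase = 132,589.3 − 48,755.2 = 83,834.1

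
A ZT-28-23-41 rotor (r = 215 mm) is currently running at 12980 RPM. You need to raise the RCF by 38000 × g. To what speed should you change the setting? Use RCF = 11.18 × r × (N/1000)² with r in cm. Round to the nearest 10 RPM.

N₂ ≈ 18070 RPM

r = 215 mm = 21.5 cm
Current RCF = 11.18 × 21.5 × (12.98)² = 11.18 × 21.5 × 168.4804 ≈ 40,497.6 × g
Target RCF = 40,497.6 + 38,000 = 78,497.6 × g
(N/1000)² = 78,497.6 / 240.37 = 326.5699
N = 1000 × √326.5699 ≈ 18,071.2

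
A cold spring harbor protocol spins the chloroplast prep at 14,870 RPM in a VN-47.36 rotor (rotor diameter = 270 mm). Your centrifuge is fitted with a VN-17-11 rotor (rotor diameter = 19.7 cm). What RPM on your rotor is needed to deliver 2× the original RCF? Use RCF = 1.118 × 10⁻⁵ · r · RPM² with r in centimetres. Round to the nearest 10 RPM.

Original rotor: r = 270 mm / 2 = 135 mm = 13.5 cm
RCF_original = 1.118 × 10⁻⁵ × 13.5 × (14870)² = 1.118 × 10⁻⁵ × 13.5 × 221,116,900 ≈ 33,373.2 × g
Target RCF = 2 × 33,373.2 ≈ 66,746.4 × g
Your rotor: r = 19.7 / 2 = 9.85 cm
66,746.4 = 1.118 × 10⁻⁵ × 9.85 × N²
N² = 66,746.4 / (11.0123 × 10⁻⁵) = 606,107,716
N ≈ √606,107,716 ≈ 24,619.3

24620 RPM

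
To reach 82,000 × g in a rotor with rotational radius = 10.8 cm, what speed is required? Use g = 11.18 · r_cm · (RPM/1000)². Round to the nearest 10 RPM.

N ≈ 26060 RPM

82,000 = 11.18 × 10.8 × (N/1000)²
(N/1000)² = 82,000 / 120.744 = 679.1228
N = 1000 × √679.1228 ≈ 26,060.0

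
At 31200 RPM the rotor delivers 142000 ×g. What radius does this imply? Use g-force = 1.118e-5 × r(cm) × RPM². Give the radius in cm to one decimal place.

r ≈ 13.0 cm

142000 = 1.118 × 10⁻⁵ × r × (31200)²
r = 142000 / (1.118 × 10⁻⁵ × 973,440,000) = 142000 / 10883.06 ≈ 13.048 cm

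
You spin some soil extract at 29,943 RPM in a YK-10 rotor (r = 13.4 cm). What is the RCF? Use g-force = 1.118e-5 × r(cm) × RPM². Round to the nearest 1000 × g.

RCF = 1.118 × 10⁻⁵ × 13.4 × (29943)² = 1.118 × 10⁻⁵ × 13.4 × 896,583,249 ≈ 134,318.9 × g

≈ 134000 ×g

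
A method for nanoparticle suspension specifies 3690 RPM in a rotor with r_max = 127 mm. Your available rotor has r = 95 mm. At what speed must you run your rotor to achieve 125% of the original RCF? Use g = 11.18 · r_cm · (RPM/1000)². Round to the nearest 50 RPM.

≈ 4750 RPM

Original rotor: r = 127 mm = 12.7 cm
RCF_original = 11.18 × 12.7 × (3.69)² = 11.18 × 12.7 × 13.6161 ≈ 1,933.3 × g
Target RCF = 1.25 × 1,933.3 ≈ 2,416.6 × g
Your rotor: r = 95 mm = 9.5 cm
2,416.6 = 11.18 × 9.5 × (N/1000)²
(N/1000)² = 2,416.6 / 106.21 = 22.75304
N = 1000 × √22.75304 ≈ 4,770.0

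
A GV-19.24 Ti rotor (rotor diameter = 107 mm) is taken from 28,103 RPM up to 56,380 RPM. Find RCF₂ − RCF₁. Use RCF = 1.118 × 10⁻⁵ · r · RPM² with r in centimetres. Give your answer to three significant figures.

r = 107 mm / 2 = 53.5 mm = 5.35 cm
RCF₁ = 1.118 × 10⁻⁵ × 5.35 × (28103)² = 1.118 × 10⁻⁵ × 5.35 × 789,778,609 ≈ 47,239 × g
RCF₂ = 1.118 × 10⁻⁵ × 5.35 × (56380)² = 1.118 × 10⁻⁵ × 5.35 × 3,178,704,400 ≈ 190,127.8 × g
Increase = 190,127.8 − 47,239 = 142,888.8

143000 g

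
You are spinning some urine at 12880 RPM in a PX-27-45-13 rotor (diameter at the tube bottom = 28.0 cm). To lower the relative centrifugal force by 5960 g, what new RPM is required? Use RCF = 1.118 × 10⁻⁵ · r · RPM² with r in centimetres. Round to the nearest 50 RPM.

r = 28.0 / 2 = 14 cm
Current RCF = 1.118 × 10⁻⁵ × 14 × (12880)² = 1.118 × 10⁻⁵ × 14 × 165,894,400 ≈ 25,965.8 × g
Target RCF = 25,965.8 − 5,960 = 20,005.8 × g
N² = 20,005.8 / (15.652 × 10⁻⁵) = 127,816,254
N ≈ √127,816,254 ≈ 11,305.6

N₂ ≈ 11300 RPM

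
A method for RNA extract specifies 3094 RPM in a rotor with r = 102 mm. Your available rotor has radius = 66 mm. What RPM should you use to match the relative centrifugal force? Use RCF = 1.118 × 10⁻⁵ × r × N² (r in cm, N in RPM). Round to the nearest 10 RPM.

Original rotor: r = 102 mm = 10.2 cm
RCF_original = 1.118 × 10⁻⁵ × 10.2 × (3094)² = 1.118 × 10⁻⁵ × 10.2 × 9,572,836 ≈ 1,091.6 × g
Your rotor: r = 66 mm = 6.6 cm
1,091.6 = 1.118 × 10⁻⁵ × 6.6 × N²
N² = 1,091.6 / (7.3788 × 10⁻⁵) = 14,793,733
N ≈ √14,793,733 ≈ 3,846.3

3850 RPM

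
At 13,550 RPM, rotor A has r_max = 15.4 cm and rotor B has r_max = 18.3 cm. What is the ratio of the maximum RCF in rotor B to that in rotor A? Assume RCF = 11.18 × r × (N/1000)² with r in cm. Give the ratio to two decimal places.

1.19

At fixed N, RCF ∝ r, so RCF_B/RCF_A = r_B/r_A = 18.3 / 15.4 = 1.1883.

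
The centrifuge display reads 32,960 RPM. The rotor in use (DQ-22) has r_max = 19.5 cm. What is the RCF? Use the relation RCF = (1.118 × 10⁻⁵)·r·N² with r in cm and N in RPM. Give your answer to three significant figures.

RCF = 1.118 × 10⁻⁵ × 19.5 × (32960)² = 1.118 × 10⁻⁵ × 19.5 × 1,086,361,600 ≈ 236,837.7 × g

RCF ≈ 237000 x g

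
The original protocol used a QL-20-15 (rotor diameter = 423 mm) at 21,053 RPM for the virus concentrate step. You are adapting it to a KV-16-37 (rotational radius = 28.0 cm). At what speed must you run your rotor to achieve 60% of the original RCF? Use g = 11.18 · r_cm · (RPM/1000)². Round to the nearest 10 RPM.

≈ 14170 RPM

Original rotor: r = 423 mm / 2 = 211.5 mm = 21.15 cm
RCF = 11.18 × r × (N/1000)²
RCF_original = 11.18 × 21.15 × (21.053)² = 11.18 × 21.15 × 443.228809 ≈ 104,804.6 × g
Target RCF = 0.6 × 104,804.6 ≈ 62,882.8 × g
62,882.8 = 11.18 × 28 × (N/1000)²
(N/1000)² = 62,882.8 / 313.04 = 200.8778
N = 1000 × √200.8778 ≈ 14,173.1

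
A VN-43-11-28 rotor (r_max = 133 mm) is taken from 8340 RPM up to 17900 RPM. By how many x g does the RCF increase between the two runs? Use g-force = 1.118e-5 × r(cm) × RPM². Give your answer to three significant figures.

37300 x g

r = 133 mm = 13.3 cm
RCF₁ = 1.118 × 10⁻⁵ × 13.3 × (8340)² = 1.118 × 10⁻⁵ × 13.3 × 69,555,600 ≈ 10,342.5 × g
RCF₂ = 1.118 × 10⁻⁵ × 13.3 × (17900)² = 1.118 × 10⁻⁵ × 13.3 × 320,410,000 ≈ 47,643 × g
Increase = 47,643 − 10,342.5 = 37,300.5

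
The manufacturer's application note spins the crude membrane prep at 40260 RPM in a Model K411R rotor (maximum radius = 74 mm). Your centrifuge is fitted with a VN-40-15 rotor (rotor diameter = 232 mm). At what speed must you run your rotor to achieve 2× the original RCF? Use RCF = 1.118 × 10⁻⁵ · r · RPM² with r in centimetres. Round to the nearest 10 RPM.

Original rotor: r = 74 mm = 7.4 cm
RCF_original = 1.118 × 10⁻⁵ × 7.4 × (40260)² = 1.118 × 10⁻⁵ × 7.4 × 1,620,867,600 ≈ 134,097.6 × g
Target RCF = 2 × 134,097.6 ≈ 268,195.2 × g
Your rotor: r = 232 mm / 2 = 116 mm = 11.6 cm
268,195.2 = 1.118 × 10⁻⁵ × 11.6 × N²
N² = 268,195.2 / (12.9688 × 10⁻⁵) = 2,068,003,208
N ≈ √2,068,003,208 ≈ 45,475.3

45480 RPM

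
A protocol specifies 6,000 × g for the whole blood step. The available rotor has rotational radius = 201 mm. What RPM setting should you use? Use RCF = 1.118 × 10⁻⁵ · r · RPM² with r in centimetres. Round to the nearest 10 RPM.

≈ 5170 RPM

r = 201 mm = 20.1 cm
RCF = 1.118 × 10⁻⁵ × r × N²
6,000 = 1.118 × 10⁻⁵ × 20.1 × N²
N² = 6,000 / (22.4718 × 10⁻⁵) = 26,700,131
N ≈ √26,700,131 ≈ 5,167.2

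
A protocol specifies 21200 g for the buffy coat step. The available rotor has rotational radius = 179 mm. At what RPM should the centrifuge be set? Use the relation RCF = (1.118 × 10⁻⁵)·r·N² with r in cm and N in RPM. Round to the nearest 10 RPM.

r = 179 mm = 17.9 cm
21,200 = 1.118 × 10⁻⁵ × 17.9 × N²
N² = 21,200 / (20.0122 × 10⁻⁵) = 105,935,379
N ≈ √105,935,379 ≈ 10,292.5

N ≈ 10290 RPM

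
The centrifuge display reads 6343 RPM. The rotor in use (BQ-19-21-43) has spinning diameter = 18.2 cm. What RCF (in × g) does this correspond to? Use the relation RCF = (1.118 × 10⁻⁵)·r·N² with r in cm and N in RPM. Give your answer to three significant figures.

r = 18.2 / 2 = 9.1 cm
RCF = 1.118 × 10⁻⁵ × 9.1 × (6343)² = 1.118 × 10⁻⁵ × 9.1 × 40,233,649 ≈ 4,093.3 × g

RCF ≈ 4090 × g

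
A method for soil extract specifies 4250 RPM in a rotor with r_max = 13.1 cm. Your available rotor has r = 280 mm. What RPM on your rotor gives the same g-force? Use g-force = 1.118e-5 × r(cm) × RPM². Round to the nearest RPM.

RCF_original = 1.118 × 10⁻⁵ × 13.1 × (4250)² = 1.118 × 10⁻⁵ × 13.1 × 18,062,500 ≈ 2,645.4 × g
Your rotor: r = 280 mm = 28.0 cm
2,645.4 = 1.118 × 10⁻⁵ × 28 × N²
N² = 2,645.4 / (31.304 × 10⁻⁵) = 8,450,677
N ≈ √8,450,677 ≈ 2,907.0

2907 RPM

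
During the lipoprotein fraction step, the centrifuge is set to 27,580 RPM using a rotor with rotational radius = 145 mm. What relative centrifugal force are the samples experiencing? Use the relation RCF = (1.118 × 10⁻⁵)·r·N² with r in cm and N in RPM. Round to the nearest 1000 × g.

r = 145 mm = 14.5 cm
RCF = 1.118 × 10⁻⁵ × 14.5 × (27580)² = 1.118 × 10⁻⁵ × 14.5 × 760,656,400 ≈ 123,310 × g

≈ 123000 ×g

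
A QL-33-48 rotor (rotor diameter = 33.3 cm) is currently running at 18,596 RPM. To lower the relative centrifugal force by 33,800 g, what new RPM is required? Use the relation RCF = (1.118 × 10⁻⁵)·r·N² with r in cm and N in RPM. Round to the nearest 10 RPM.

r = 33.3 / 2 = 16.65 cm
Current RCF = 1.118 × 10⁻⁵ × 16.65 × (18596)² = 1.118 × 10⁻⁵ × 16.65 × 345,811,216 ≈ 64,371.7 × g
Target RCF = 64,371.7 − 33,800 = 30,571.7 × g
N² = 30,571.7 / (18.6147 × 10⁻⁵) = 164,234,181
N ≈ √164,234,181 ≈ 12,815.4

N₂ ≈ 12820 RPM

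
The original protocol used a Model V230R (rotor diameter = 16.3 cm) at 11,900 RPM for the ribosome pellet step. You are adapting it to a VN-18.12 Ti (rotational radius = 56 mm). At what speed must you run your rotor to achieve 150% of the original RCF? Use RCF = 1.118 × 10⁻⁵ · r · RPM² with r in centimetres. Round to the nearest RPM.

≈ 17582 RPM

Original rotor: r = 16.3 / 2 = 8.15 cm
RCF_original = 1.118 × 10⁻⁵ × 8.15 × (11900)² = 1.118 × 10⁻⁵ × 8.15 × 141,610,000 ≈ 12,903.1 × g
Target RCF = 1.5 × 12,903.1 ≈ 19,354.7 × g
Your rotor: r = 56 mm = 5.6 cm
19,354.7 = 1.118 × 10⁻⁵ × 5.6 × N²
N² = 19,354.7 / (6.2608 × 10⁻⁵) = 309,141,004
N ≈ √309,141,004 ≈ 17,582.4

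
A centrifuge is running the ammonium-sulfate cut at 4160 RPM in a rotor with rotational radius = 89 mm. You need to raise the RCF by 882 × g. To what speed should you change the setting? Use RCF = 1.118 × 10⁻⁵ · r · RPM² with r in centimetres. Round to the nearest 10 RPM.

r = 89 mm = 8.9 cm
Current RCF = 1.118 × 10⁻⁵ × 8.9 × (4160)² = 1.118 × 10⁻⁵ × 8.9 × 17,305,600 ≈ 1,721.9 × g
Target RCF = 1,721.9 + 882 = 2,603.9 × g
N² = 2,603.9 / (9.9502 × 10⁻⁵) = 26,169,323
N ≈ √26,169,323 ≈ 5,115.6

N₂ ≈ 5120 RPM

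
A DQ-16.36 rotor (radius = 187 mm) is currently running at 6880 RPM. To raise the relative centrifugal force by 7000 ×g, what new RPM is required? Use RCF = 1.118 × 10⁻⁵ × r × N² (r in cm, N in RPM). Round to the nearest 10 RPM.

r = 187 mm = 18.7 cm
Current RCF = 1.118 × 10⁻⁵ × 18.7 × (6880)² = 1.118 × 10⁻⁵ × 18.7 × 47,334,400 ≈ 9,896 × g
Target RCF = 9,896 + 7,000 = 16,896 × g
N² = 16,896 / (20.9066 × 10⁻⁵) = 80,816,584
N ≈ √80,816,584 ≈ 8,989.8

N₂ ≈ 8990 RPM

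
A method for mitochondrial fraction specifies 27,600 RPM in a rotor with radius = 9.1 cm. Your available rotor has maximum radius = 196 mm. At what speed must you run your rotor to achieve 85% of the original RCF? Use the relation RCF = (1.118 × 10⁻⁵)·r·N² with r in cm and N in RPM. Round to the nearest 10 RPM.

RCF_original = 1.118 × 10⁻⁵ × 9.1 × (27600)² = 1.118 × 10⁻⁵ × 9.1 × 761,760,000 ≈ 77,499.9 × g
Target RCF = 0.85 × 77,499.9 ≈ 65,874.9 × g
Your rotor: r = 196 mm = 19.6 cm
65,874.9 = 1.118 × 10⁻⁵ × 19.6 × N²
N² = 65,874.9 / (21.9128 × 10⁻⁵) = 300,622,924
N ≈ √300,622,924 ≈ 17,338.5

≈ 17340 RPM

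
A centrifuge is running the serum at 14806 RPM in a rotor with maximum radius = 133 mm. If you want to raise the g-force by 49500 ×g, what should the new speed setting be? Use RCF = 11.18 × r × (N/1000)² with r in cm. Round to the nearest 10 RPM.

r = 133 mm = 13.3 cm
Current RCF = 11.18 × 13.3 × (14.806)² = 11.18 × 13.3 × 219.217636 ≈ 32,596.3 × g
Target RCF = 32,596.3 + 49,500 = 82,096.3 × g
(N/1000)² = 82,096.3 / 148.694 = 552.1158
N = 1000 × √552.1158 ≈ 23,497.1

N₂ ≈ 23500 RPM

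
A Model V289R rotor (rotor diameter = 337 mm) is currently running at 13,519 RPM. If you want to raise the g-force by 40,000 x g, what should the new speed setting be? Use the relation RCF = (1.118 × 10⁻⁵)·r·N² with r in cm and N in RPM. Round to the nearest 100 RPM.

≈ 19900 RPM

r = 337 mm / 2 = 168.5 mm = 16.85 cm
Current RCF = 1.118 × 10⁻⁵ × 16.85 × (13519)² = 1.118 × 10⁻⁵ × 16.85 × 182,763,361 ≈ 34,429.5 × g
Target RCF = 34,429.5 + 40,000 = 74,429.5 × g
N² = 74,429.5 / (18.8383 × 10⁻⁵) = 395,096,691
N ≈ √395,096,691 ≈ 19,877.0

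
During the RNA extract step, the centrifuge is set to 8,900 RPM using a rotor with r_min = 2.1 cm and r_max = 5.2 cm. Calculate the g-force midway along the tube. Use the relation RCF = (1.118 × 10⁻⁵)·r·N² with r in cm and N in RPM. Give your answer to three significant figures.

3230 x g

r_avg = (2.1 + 5.2) / 2 = 3.65 cm
RCF = 1.118 × 10⁻⁵ × 3.65 × (8900)² = 1.118 × 10⁻⁵ × 3.65 × 79,210,000 ≈ 3,232.3 × g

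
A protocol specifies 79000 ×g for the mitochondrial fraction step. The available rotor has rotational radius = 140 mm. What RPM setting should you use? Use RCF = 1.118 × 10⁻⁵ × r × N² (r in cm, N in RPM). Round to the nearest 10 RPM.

22470 RPM

r = 140 mm = 14.0 cm
79,000 = 1.118 × 10⁻⁵ × 14 × N²
N² = 79,000 / (15.652 × 10⁻⁵) = 504,727,830
N ≈ √504,727,830 ≈ 22,466.1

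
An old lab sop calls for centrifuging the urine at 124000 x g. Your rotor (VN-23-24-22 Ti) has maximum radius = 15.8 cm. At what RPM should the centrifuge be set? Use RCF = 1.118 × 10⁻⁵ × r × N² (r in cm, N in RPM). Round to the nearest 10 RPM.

RCF = 1.118 × 10⁻⁵ × r × N²
124,000 = 1.118 × 10⁻⁵ × 15.8 × N²
N² = 124,000 / (17.6644 × 10⁻⁵) = 701,976,857
N ≈ √701,976,857 ≈ 26,494.8

≈ 26490 RPM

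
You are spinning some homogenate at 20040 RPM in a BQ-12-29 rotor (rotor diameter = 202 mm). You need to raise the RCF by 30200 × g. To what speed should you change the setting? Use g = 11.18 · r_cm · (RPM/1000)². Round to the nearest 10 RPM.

N₂ ≈ 25870 RPM

r = 202 mm / 2 = 101 mm = 10.1 cm
Current RCF = 11.18 × 10.1 × (20.04)² = 11.18 × 10.1 × 401.6016 ≈ 45,348 × g
Target RCF = 45,348 + 30,200 = 75,548 × g
(N/1000)² = 75,548 / 112.918 = 669.0519
N = 1000 × √669.0519 ≈ 25,866.0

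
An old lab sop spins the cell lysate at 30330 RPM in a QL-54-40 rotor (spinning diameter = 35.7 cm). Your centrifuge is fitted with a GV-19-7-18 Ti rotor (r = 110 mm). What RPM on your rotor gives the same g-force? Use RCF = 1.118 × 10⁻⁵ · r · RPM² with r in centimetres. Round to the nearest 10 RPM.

38640 RPM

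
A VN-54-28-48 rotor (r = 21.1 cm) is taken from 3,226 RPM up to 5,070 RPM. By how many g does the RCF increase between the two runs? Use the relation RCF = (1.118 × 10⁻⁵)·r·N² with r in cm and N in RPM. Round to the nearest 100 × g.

3600 g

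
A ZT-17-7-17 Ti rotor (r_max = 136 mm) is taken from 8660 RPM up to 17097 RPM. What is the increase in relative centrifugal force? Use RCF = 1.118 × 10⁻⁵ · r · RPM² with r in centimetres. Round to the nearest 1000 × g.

r = 136 mm = 13.6 cm
RCF₁ = 1.118 × 10⁻⁵ × 13.6 × (8660)² = 1.118 × 10⁻⁵ × 13.6 × 74,995,600 ≈ 11,402.9 × g
RCF₂ = 1.118 × 10⁻⁵ × 13.6 × (17097)² = 1.118 × 10⁻⁵ × 13.6 × 292,307,409 ≈ 44,444.8 × g
Increase = 44,444.8 − 11,402.9 = 33,041.9

≈ 33000 g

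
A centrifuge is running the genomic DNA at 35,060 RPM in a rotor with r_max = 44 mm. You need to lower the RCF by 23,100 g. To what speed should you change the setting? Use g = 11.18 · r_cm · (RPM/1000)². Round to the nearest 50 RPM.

27550 RPM

r = 44 mm = 4.4 cm
Current RCF = 11.18 × 4.4 × (35.06)² = 11.18 × 4.4 × 1,229.2036 ≈ 60,467 × g
Target RCF = 60,467 − 23,100 = 37,367 × g
(N/1000)² = 37,367 / 49.192 = 759.6154
N = 1000 × √759.6154 ≈ 27,561.1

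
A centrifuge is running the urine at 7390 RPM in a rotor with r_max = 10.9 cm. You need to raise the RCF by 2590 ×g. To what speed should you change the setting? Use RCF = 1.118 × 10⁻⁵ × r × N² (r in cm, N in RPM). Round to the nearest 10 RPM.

Current RCF = 1.118 × 10⁻⁵ × 10.9 × (7390)² = 1.118 × 10⁻⁵ × 10.9 × 54,612,100 ≈ 6,655.1 × g
Target RCF = 6,655.1 + 2,590 = 9,245.1 × g
N² = 9,245.1 / (12.1862 × 10⁻⁵) = 75,865,323
N ≈ √75,865,323 ≈ 8,710.1

8710 RPM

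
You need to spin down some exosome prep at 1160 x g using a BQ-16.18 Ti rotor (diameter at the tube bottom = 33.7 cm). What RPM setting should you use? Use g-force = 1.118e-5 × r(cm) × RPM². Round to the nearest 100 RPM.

r = 33.7 / 2 = 16.85 cm
1,160 = 1.118 × 10⁻⁵ × 16.85 × N²
N² = 1,160 / (18.8383 × 10⁻⁵) = 6,157,668
N ≈ √6,157,668 ≈ 2,481.5

2500 RPM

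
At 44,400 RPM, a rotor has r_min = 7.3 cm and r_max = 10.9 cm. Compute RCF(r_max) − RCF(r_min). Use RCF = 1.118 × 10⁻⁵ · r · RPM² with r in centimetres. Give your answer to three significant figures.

RCF_max = 1.118 × 10⁻⁵ × 10.9 × (44400)² = 1.118 × 10⁻⁵ × 10.9 × 1,971,360,000 ≈ 240,233.9 × g
RCF_min = 1.118 × 10⁻⁵ × 7.3 × (44400)² = 1.118 × 10⁻⁵ × 7.3 × 1,971,360,000 ≈ 160,890.6 × g
ΔRCF = 240,233.9 − 160,890.6 = 79,343.3

ΔRCF ≈ 79300 ×g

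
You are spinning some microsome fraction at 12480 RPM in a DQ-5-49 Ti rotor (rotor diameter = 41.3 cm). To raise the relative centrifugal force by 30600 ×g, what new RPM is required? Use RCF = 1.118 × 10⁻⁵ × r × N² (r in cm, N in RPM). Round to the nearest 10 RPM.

r = 41.3 / 2 = 20.65 cm
Current RCF = 1.118 × 10⁻⁵ × 20.65 × (12480)² = 1.118 × 10⁻⁵ × 20.65 × 155,750,400 ≈ 35,957.6 × g
Target RCF = 35,957.6 + 30,600 = 66,557.6 × g
N² = 66,557.6 / (23.0867 × 10⁻⁵) = 288,294,126
N ≈ √288,294,126 ≈ 16,979.2

≈ 16980 RPM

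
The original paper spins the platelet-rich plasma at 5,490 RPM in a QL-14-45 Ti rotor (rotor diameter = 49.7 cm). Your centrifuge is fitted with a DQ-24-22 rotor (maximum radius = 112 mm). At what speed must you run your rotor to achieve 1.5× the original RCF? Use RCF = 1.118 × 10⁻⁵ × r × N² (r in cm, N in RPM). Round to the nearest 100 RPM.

≈ 10000 RPM

Original rotor: r = 49.7 / 2 = 24.85 cm
RCF_original = 1.118 × 10⁻⁵ × 24.85 × (5490)² = 1.118 × 10⁻⁵ × 24.85 × 30,140,100 ≈ 8,373.6 × g
Target RCF = 1.5 × 8,373.6 ≈ 12,560.4 × g
Your rotor: r = 112 mm = 11.2 cm
12,560.4 = 1.118 × 10⁻⁵ × 11.2 × N²
N² = 12,560.4 / (12.5216 × 10⁻⁵) = 100,309,865
N ≈ √100,309,865 ≈ 10,015.5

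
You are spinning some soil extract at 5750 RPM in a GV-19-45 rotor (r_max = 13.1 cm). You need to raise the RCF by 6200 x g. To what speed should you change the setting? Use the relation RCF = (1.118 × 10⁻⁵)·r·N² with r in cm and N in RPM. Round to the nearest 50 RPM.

Current RCF = 1.118 × 10⁻⁵ × 13.1 × (5750)² = 1.118 × 10⁻⁵ × 13.1 × 33,062,500 ≈ 4,842.3 × g
Target RCF = 4,842.3 + 6,200 = 11,042.3 × g
N² = 11,042.3 / (14.6458 × 10⁻⁵) = 75,395,677
N ≈ √75,395,677 ≈ 8,683.1

N₂ ≈ 8700 RPM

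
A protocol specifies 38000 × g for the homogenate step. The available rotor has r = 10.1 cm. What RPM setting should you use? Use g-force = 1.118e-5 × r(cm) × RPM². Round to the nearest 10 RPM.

RCF = 1.118 × 10⁻⁵ × r × N²
38,000 = 1.118 × 10⁻⁵ × 10.1 × N²
N² = 38,000 / (11.2918 × 10⁻⁵) = 336,527,392
N ≈ √336,527,392 ≈ 18,344.7

18340 RPM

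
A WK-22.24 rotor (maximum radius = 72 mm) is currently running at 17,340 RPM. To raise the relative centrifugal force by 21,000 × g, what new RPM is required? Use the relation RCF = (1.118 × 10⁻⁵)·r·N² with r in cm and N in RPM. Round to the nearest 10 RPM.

≈ 23700 RPM

r = 72 mm = 7.2 cm
Current RCF = 1.118 × 10⁻⁵ × 7.2 × (17340)² = 1.118 × 10⁻⁵ × 7.2 × 300,675,600 ≈ 24,203.2 × g
Target RCF = 24,203.2 + 21,000 = 45,203.2 × g
N² = 45,203.2 / (8.0496 × 10⁻⁵) = 561,558,338
N ≈ √561,558,338 ≈ 23,697.2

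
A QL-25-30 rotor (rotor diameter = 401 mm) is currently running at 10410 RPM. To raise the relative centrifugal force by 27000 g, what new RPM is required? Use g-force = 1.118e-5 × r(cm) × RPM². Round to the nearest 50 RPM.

15150 RPM

r = 401 mm / 2 = 200.5 mm = 20.05 cm
Current RCF = 1.118 × 10⁻⁵ × 20.05 × (10410)² = 1.118 × 10⁻⁵ × 20.05 × 108,368,100 ≈ 24,291.7 × g
Target RCF = 24,291.7 + 27,000 = 51,291.7 × g
N² = 51,291.7 / (22.4159 × 10⁻⁵) = 228,818,383
N ≈ √228,818,383 ≈ 15,126.7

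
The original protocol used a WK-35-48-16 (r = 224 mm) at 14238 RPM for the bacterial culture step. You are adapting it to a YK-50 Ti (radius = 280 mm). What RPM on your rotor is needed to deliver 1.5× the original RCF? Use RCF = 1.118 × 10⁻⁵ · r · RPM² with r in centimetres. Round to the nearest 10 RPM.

15600 RPM

Original rotor: r = 224 mm = 22.4 cm
RCF_original = 1.118 × 10⁻⁵ × 22.4 × (14238)² = 1.118 × 10⁻⁵ × 22.4 × 202,720,644 ≈ 50,767.7 × g
Target RCF = 1.5 × 50,767.7 ≈ 76,151.5 × g
Your rotor: r = 280 mm = 28.0 cm
76,151.5 = 1.118 × 10⁻⁵ × 28 × N²
N² = 76,151.5 / (31.304 × 10⁻⁵) = 243,264,439
N ≈ √243,264,439 ≈ 15,596.9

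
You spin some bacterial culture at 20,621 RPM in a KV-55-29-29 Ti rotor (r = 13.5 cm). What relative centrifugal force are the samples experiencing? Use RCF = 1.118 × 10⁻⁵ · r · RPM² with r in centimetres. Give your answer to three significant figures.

RCF = 1.118 × 10⁻⁵ × r × N²
RCF = 1.118 × 10⁻⁵ × 13.5 × (20621)² = 1.118 × 10⁻⁵ × 13.5 × 425,225,641 ≈ 64,179.3 × g

RCF ≈ 64200 x g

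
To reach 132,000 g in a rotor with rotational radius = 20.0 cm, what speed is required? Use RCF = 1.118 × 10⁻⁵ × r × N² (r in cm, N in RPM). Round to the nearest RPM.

RCF = 1.118 × 10⁻⁵ × r × N²
132,000 = 1.118 × 10⁻⁵ × 20 × N²
N² = 132,000 / (22.36 × 10⁻⁵) = 590,339,893
N ≈ √590,339,893 ≈ 24,296.9

≈ 24297 RPM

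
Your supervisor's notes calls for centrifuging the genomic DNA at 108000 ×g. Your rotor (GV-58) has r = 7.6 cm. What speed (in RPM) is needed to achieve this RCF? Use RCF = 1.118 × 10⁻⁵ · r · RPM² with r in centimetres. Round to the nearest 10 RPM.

108,000 = 1.118 × 10⁻⁵ × 7.6 × N²
N² = 108,000 / (8.4968 × 10⁻⁵) = 1,271,066,755
N ≈ √1,271,066,755 ≈ 35,652.0

≈ 35650 RPM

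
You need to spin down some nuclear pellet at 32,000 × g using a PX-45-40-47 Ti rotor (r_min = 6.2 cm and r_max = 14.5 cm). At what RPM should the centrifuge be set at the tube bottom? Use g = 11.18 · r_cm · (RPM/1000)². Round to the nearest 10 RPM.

Use r_max = 14.5 cm.
32,000 = 11.18 × 14.5 × (N/1000)²
(N/1000)² = 32,000 / 162.11 = 197.3968
N = 1000 × √197.3968 ≈ 14,049.8

14050 RPM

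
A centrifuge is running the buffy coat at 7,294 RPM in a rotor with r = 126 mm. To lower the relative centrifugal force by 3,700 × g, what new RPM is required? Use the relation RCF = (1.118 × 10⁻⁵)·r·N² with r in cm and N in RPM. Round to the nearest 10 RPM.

r = 126 mm = 12.6 cm
Current RCF = 1.118 × 10⁻⁵ × 12.6 × (7294)² = 1.118 × 10⁻⁵ × 12.6 × 53,202,436 ≈ 7,494.5 × g
Target RCF = 7,494.5 − 3,700 = 3,794.5 × g
N² = 3,794.5 / (14.0868 × 10⁻⁵) = 26,936,565
N ≈ √26,936,565 ≈ 5,190.0

N₂ ≈ 5190 RPM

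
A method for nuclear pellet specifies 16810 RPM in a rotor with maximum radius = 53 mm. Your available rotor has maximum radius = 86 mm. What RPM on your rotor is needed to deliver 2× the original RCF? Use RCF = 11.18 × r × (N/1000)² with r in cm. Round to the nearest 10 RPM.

Original rotor: r = 53 mm = 5.3 cm
RCF_original = 11.18 × 5.3 × (16.81)² = 11.18 × 5.3 × 282.5761 ≈ 16,743.8 × g
Target RCF = 2 × 16,743.8 ≈ 33,487.6 × g
Your rotor: r = 86 mm = 8.6 cm
33,487.6 = 11.18 × 8.6 × (N/1000)²
(N/1000)² = 33,487.6 / 96.148 = 348.2922
N = 1000 × √348.2922 ≈ 18,662.6

≈ 18660 RPM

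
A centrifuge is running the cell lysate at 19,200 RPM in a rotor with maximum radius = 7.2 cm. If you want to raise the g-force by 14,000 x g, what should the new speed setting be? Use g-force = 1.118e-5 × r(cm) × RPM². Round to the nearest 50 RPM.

Current RCF = 1.118 × 10⁻⁵ × 7.2 × (19200)² = 1.118 × 10⁻⁵ × 7.2 × 368,640,000 ≈ 29,674 × g
Target RCF = 29,674 + 14,000 = 43,674 × g
N² = 43,674 / (8.0496 × 10⁻⁵) = 542,561,121
N ≈ √542,561,121 ≈ 23,292.9

23300 RPM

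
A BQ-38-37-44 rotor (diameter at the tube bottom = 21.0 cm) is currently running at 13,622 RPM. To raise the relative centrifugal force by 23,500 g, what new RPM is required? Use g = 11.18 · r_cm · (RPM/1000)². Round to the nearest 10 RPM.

19640 RPM

r = 21.0 / 2 = 10.5 cm
Current RCF = 11.18 × 10.5 × (13.622)² = 11.18 × 10.5 × 185.558884 ≈ 21,782.8 × g
Target RCF = 21,782.8 + 23,500 = 45,282.8 × g
(N/1000)² = 45,282.8 / 117.39 = 385.7467
N = 1000 × √385.7467 ≈ 19,640.4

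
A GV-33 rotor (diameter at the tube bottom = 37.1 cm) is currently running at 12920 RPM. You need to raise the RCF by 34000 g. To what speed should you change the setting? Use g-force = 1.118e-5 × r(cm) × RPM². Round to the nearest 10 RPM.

≈ 18190 RPM

r = 37.1 / 2 = 18.55 cm
Current RCF = 1.118 × 10⁻⁵ × 18.55 × (12920)² = 1.118 × 10⁻⁵ × 18.55 × 166,926,400 ≈ 34,618.7 × g
Target RCF = 34,618.7 + 34,000 = 68,618.7 × g
N² = 68,618.7 / (20.7389 × 10⁻⁵) = 330,869,525
N ≈ √330,869,525 ≈ 18,189.8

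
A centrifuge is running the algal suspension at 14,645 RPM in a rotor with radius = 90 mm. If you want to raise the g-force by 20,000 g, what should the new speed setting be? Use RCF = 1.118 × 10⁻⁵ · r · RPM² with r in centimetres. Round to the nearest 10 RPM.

r = 90 mm = 9.0 cm
Current RCF = 1.118 × 10⁻⁵ × 9 × (14645)² = 1.118 × 10⁻⁵ × 9 × 214,476,025 ≈ 21,580.6 × g
Target RCF = 21,580.6 + 20,000 = 41,580.6 × g
N² = 41,580.6 / (10.062 × 10⁻⁵) = 413,243,888
N ≈ √413,243,888 ≈ 20,328.4

N₂ ≈ 20330 RPM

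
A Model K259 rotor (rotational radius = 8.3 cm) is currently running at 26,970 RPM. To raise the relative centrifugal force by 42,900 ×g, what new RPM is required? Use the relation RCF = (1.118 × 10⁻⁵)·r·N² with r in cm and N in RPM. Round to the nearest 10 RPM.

N₂ ≈ 34490 RPM

Current RCF = 1.118 × 10⁻⁵ × 8.3 × (26970)² = 1.118 × 10⁻⁵ × 8.3 × 727,380,900 ≈ 67,496.6 × g
Target RCF = 67,496.6 + 42,900 = 110,396.6 × g
N² = 110,396.6 / (9.2794 × 10⁻⁵) = 1,189,695,454
N ≈ √1,189,695,454 ≈ 34,492.0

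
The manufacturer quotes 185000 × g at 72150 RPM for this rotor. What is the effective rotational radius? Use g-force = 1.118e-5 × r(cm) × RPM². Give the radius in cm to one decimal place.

3.2 cm

RCF = 1.118 × 10⁻⁵ × r × N²
185000 = 1.118 × 10⁻⁵ × r × (72150)²
r = 185000 / (1.118 × 10⁻⁵ × 5,205,622,500) = 185000 / 58198.86 ≈ 3.179 cm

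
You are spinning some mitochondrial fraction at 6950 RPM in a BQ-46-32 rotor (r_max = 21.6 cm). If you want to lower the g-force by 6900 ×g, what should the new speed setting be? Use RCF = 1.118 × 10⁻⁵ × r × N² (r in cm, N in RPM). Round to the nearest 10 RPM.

N₂ ≈ 4440 RPM

Current RCF = 1.118 × 10⁻⁵ × 21.6 × (6950)² = 1.118 × 10⁻⁵ × 21.6 × 48,302,500 ≈ 11,664.5 × g
Target RCF = 11,664.5 − 6,900 = 4,764.5 × g
N² = 4,764.5 / (24.1488 × 10⁻⁵) = 19,729,759
N ≈ √19,729,759 ≈ 4,441.8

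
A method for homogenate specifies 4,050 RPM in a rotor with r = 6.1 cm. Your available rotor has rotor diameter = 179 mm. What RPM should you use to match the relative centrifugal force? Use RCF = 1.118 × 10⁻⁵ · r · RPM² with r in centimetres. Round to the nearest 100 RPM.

≈ 3300 RPM

RCF_original = 1.118 × 10⁻⁵ × 6.1 × (4050)² = 1.118 × 10⁻⁵ × 6.1 × 16,402,500 ≈ 1,118.6 × g
Your rotor: r = 179 mm / 2 = 89.5 mm = 8.95 cm
1,118.6 = 1.118 × 10⁻⁵ × 8.95 × N²
N² = 1,118.6 / (10.0061 × 10⁻⁵) = 11,179,181
N ≈ √11,179,181 ≈ 3,343.5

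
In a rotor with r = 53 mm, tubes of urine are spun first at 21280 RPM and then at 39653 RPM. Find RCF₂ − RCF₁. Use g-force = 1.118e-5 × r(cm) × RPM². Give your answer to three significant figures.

66300 g

r = 53 mm = 5.3 cm
RCF₁ = 1.118 × 10⁻⁵ × 5.3 × (21280)² = 1.118 × 10⁻⁵ × 5.3 × 452,838,400 ≈ 26,832.5 × g
RCF₂ = 1.118 × 10⁻⁵ × 5.3 × (39653)² = 1.118 × 10⁻⁵ × 5.3 × 1,572,360,409 ≈ 93,168.6 × g
Increase = 93,168.6 − 26,832.5 = 66,336.1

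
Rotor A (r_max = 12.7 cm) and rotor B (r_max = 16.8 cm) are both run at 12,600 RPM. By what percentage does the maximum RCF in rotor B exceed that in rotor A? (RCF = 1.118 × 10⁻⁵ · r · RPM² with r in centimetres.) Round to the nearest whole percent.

At equal RPM, RCF scales linearly with r: ratio = 16.8 / 12.7 = 1.3228.
So rotor B delivers 32.3% more g-force.

32%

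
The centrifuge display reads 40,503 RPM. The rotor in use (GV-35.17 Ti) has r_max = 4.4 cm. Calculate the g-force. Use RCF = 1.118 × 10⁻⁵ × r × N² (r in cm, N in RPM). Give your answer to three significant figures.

≈ 80700 ×g

RCF = 1.118 × 10⁻⁵ × 4.4 × (40503)² = 1.118 × 10⁻⁵ × 4.4 × 1,640,493,009 ≈ 80,699.1 × g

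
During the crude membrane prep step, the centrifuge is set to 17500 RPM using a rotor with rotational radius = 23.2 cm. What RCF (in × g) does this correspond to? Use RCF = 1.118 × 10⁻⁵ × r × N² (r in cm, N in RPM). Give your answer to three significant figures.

RCF = 1.118 × 10⁻⁵ × 23.2 × (17500)² = 1.118 × 10⁻⁵ × 23.2 × 306,250,000 ≈ 79,433.9 × g

79400 × g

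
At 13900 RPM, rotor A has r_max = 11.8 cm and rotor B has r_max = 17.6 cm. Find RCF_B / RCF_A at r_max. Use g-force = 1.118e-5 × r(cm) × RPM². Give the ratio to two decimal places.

At fixed N, RCF ∝ r, so RCF_B/RCF_A = r_B/r_A = 17.6 / 11.8 = 1.4915.

1.49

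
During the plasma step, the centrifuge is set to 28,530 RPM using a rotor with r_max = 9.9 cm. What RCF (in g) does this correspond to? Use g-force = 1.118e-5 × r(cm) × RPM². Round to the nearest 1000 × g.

RCF = 1.118 × 10⁻⁵ × r × N²
RCF = 1.118 × 10⁻⁵ × 9.9 × (28530)² = 1.118 × 10⁻⁵ × 9.9 × 813,960,900 ≈ 90,090.8 × g

RCF ≈ 90000 g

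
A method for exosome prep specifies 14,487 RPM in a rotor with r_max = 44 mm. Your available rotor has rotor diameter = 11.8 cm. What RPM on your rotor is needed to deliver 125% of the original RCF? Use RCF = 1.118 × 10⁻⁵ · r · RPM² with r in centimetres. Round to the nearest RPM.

13987 RPM

Original rotor: r = 44 mm = 4.4 cm
RCF_original = 1.118 × 10⁻⁵ × 4.4 × (14487)² = 1.118 × 10⁻⁵ × 4.4 × 209,873,169 ≈ 10,324.1 × g
Target RCF = 1.25 × 10,324.1 ≈ 12,905.1 × g
Your rotor: r = 11.8 / 2 = 5.9 cm
12,905.1 = 1.118 × 10⁻⁵ × 5.9 × N²
N² = 12,905.1 / (6.5962 × 10⁻⁵) = 195,644,462
N ≈ √195,644,462 ≈ 13,987.3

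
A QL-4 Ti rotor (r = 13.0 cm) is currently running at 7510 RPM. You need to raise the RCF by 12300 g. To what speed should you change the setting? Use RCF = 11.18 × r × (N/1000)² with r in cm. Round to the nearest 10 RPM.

Current RCF = 11.18 × 13 × (7.51)² = 11.18 × 13 × 56.4001 ≈ 8,197.2 × g
Target RCF = 8,197.2 + 12,300 = 20,497.2 × g
(N/1000)² = 20,497.2 / 145.34 = 141.0293
N = 1000 × √141.0293 ≈ 11,875.6

≈ 11880 RPM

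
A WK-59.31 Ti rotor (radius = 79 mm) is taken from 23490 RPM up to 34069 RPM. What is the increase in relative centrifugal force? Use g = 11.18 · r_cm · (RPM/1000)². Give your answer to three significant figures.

r = 79 mm = 7.9 cm
RCF₁ = 11.18 × 7.9 × (23.49)² = 11.18 × 7.9 × 551.7801 ≈ 48,734.3 × g
RCF₂ = 11.18 × 7.9 × (34.069)² = 11.18 × 7.9 × 1,160.696761 ≈ 102,515.1 × g
Increase = 102,515.1 − 48,734.3 = 53,780.8

≈ 53800 g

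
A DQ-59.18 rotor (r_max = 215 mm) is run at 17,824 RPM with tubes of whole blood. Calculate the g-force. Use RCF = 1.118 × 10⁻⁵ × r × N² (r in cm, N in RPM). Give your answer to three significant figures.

r = 215 mm = 21.5 cm
RCF = 1.118 × 10⁻⁵ × 21.5 × (17824)² = 1.118 × 10⁻⁵ × 21.5 × 317,694,976 ≈ 76,364.3 × g

76400 x g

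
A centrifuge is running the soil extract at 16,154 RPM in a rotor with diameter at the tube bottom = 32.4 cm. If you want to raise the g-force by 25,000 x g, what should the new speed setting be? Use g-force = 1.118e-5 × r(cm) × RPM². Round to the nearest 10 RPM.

N₂ ≈ 19970 RPM

r = 32.4 / 2 = 16.2 cm
Current RCF = 1.118 × 10⁻⁵ × 16.2 × (16154)² = 1.118 × 10⁻⁵ × 16.2 × 260,951,716 ≈ 47,262.5 × g
Target RCF = 47,262.5 + 25,000 = 72,262.5 × g
N² = 72,262.5 / (18.1116 × 10⁻⁵) = 398,984,629
N ≈ √398,984,629 ≈ 19,974.6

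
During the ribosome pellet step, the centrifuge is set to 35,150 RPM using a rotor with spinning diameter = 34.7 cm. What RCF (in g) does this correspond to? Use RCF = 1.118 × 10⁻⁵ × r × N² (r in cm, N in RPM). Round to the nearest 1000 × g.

≈ 240000 g

r = 34.7 / 2 = 17.35 cm
RCF = 1.118 × 10⁻⁵ × 17.35 × (35150)² = 1.118 × 10⁻⁵ × 17.35 × 1,235,522,500 ≈ 239,658 × g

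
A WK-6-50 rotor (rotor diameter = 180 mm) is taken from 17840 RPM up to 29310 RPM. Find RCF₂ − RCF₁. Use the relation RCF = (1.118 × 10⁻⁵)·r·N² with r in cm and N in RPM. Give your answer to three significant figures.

r = 180 mm / 2 = 90 mm = 9 cm
RCF₁ = 1.118 × 10⁻⁵ × 9 × (17840)² = 1.118 × 10⁻⁵ × 9 × 318,265,600 ≈ 32,023.9 × g
RCF₂ = 1.118 × 10⁻⁵ × 9 × (29310)² = 1.118 × 10⁻⁵ × 9 × 859,076,100 ≈ 86,440.2 × g
Increase = 86,440.2 − 32,023.9 = 54,416.3

54400 ×g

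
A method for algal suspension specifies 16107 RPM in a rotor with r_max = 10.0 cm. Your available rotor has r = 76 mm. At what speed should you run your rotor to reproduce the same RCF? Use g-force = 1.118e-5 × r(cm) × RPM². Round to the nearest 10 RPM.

RCF_original = 1.118 × 10⁻⁵ × 10 × (16107)² = 1.118 × 10⁻⁵ × 10 × 259,435,449 ≈ 29,004.9 × g
Your rotor: r = 76 mm = 7.6 cm
29,004.9 = 1.118 × 10⁻⁵ × 7.6 × N²
N² = 29,004.9 / (8.4968 × 10⁻⁵) = 341,362,631
N ≈ √341,362,631 ≈ 18,476.0

18480 RPM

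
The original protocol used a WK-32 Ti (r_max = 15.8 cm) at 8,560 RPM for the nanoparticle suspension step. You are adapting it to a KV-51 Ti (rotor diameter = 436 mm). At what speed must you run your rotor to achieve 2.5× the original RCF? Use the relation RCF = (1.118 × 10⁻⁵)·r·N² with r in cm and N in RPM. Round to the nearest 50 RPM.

RCF = 1.118 × 10⁻⁵ × r × N²
RCF_original = 1.118 × 10⁻⁵ × 15.8 × (8560)² = 1.118 × 10⁻⁵ × 15.8 × 73,273,600 ≈ 12,943.3 × g
Target RCF = 2.5 × 12,943.3 ≈ 32,358.2 × g
Your rotor: r = 436 mm / 2 = 218 mm = 21.8 cm
32,358.2 = 1.118 × 10⁻⁵ × 21.8 × N²
N² = 32,358.2 / (24.3724 × 10⁻⁵) = 132,765,751
N ≈ √132,765,751 ≈ 11,522.4

11500 RPM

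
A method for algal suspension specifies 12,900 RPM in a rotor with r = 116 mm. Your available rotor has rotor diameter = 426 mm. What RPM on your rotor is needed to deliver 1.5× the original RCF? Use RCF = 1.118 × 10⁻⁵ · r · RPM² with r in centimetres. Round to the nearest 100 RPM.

Original rotor: r = 116 mm = 11.6 cm
RCF = 1.118 × 10⁻⁵ × r × N²
RCF_original = 1.118 × 10⁻⁵ × 11.6 × (12900)² = 1.118 × 10⁻⁵ × 11.6 × 166,410,000 ≈ 21,581.4 × g
Target RCF = 1.5 × 21,581.4 ≈ 32,372.1 × g
Your rotor: r = 426 mm / 2 = 213 mm = 21.3 cm
32,372.1 = 1.118 × 10⁻⁵ × 21.3 × N²
N² = 32,372.1 / (23.8134 × 10⁻⁵) = 135,940,689
N ≈ √135,940,689 ≈ 11,659.4

11700 RPM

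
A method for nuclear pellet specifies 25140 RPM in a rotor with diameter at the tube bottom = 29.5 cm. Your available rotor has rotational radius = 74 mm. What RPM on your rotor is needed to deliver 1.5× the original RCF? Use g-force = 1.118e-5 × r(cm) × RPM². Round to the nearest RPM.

43470 RPM

Original rotor: r = 29.5 / 2 = 14.75 cm
RCF = 1.118 × 10⁻⁵ × r × N²
RCF_original = 1.118 × 10⁻⁵ × 14.75 × (25140)² = 1.118 × 10⁻⁵ × 14.75 × 632,019,600 ≈ 104,223.2 × g
Target RCF = 1.5 × 104,223.2 ≈ 156,334.8 × g
Your rotor: r = 74 mm = 7.4 cm
156,334.8 = 1.118 × 10⁻⁵ × 7.4 × N²
N² = 156,334.8 / (8.2732 × 10⁻⁵) = 1,889,653,338
N ≈ √1,889,653,338 ≈ 43,470.1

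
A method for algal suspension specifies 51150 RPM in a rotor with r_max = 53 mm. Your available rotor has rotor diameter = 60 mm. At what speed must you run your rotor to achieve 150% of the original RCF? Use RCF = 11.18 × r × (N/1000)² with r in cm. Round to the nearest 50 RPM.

Original rotor: r = 53 mm = 5.3 cm
RCF = 11.18 × r × (N/1000)²
RCF_original = 11.18 × 5.3 × (51.15)² = 11.18 × 5.3 × 2,616.3225 ≈ 155,027.6 × g
Target RCF = 1.5 × 155,027.6 ≈ 232,541.4 × g
Your rotor: r = 60 mm / 2 = 30 mm = 3 cm
232,541.4 = 11.18 × 3 × (N/1000)²
(N/1000)² = 232,541.4 / 33.54 = 6933.256
N = 1000 × √6933.256 ≈ 83,266.2

83250 RPM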